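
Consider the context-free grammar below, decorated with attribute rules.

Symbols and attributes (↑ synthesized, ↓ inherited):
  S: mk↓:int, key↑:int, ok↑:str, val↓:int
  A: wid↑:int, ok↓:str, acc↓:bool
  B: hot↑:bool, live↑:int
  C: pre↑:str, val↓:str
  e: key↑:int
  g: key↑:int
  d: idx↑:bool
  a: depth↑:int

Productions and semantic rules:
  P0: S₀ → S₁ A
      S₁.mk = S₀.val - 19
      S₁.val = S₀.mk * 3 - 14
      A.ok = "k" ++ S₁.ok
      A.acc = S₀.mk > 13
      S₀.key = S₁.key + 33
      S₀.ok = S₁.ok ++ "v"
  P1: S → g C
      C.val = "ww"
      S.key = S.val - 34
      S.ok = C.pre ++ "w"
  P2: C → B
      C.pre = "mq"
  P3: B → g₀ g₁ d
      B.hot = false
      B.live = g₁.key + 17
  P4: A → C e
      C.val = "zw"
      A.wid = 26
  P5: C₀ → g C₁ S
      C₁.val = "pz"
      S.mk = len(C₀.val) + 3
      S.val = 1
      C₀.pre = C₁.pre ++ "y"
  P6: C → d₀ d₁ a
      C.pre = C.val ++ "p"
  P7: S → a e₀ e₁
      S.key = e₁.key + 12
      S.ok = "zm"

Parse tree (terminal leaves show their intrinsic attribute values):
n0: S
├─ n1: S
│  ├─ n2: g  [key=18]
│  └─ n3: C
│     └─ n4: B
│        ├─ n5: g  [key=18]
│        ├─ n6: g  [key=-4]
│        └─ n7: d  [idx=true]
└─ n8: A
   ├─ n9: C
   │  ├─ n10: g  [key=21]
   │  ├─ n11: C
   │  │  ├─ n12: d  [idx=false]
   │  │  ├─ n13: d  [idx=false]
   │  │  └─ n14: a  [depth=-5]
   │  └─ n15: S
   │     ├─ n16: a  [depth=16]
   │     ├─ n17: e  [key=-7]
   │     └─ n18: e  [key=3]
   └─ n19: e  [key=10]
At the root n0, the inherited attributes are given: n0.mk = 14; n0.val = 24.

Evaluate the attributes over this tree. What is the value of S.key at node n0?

27

1. n0.mk = 14  [given at root]
2. n0.val = 24  [given at root]
3. n1.mk = 5  [S₀.val - 19]
4. n1.val = 28  [S₀.mk * 3 - 14]
5. n2.key = 18  [terminal]
6. n3.val = "ww"  ["ww"]
7. n5.key = 18  [terminal]
8. n6.key = -4  [terminal]
9. n7.idx = true  [terminal]
10. n4.hot = false  [false]
11. n4.live = 13  [g₁.key + 17]
12. n3.pre = "mq"  ["mq"]
13. n1.key = -6  [S.val - 34]
14. n1.ok = "mqw"  [C.pre ++ "w"]
15. n8.ok = "kmqw"  ["k" ++ S₁.ok]
16. n8.acc = true  [S₀.mk > 13]
17. n9.val = "zw"  ["zw"]
18. n10.key = 21  [terminal]
19. n11.val = "pz"  ["pz"]
20. n12.idx = false  [terminal]
21. n13.idx = false  [terminal]
22. n14.depth = -5  [terminal]
23. n11.pre = "pzp"  [C.val ++ "p"]
24. n15.mk = 5  [len(C₀.val) + 3]
25. n15.val = 1  [1]
26. n16.depth = 16  [terminal]
27. n17.key = -7  [terminal]
28. n18.key = 3  [terminal]
29. n15.key = 15  [e₁.key + 12]
30. n15.ok = "zm"  ["zm"]
31. n9.pre = "pzpy"  [C₁.pre ++ "y"]
32. n19.key = 10  [terminal]
33. n8.wid = 26  [26]
34. n0.key = 27  [S₁.key + 33]
35. n0.ok = "mqwv"  [S₁.ok ++ "v"]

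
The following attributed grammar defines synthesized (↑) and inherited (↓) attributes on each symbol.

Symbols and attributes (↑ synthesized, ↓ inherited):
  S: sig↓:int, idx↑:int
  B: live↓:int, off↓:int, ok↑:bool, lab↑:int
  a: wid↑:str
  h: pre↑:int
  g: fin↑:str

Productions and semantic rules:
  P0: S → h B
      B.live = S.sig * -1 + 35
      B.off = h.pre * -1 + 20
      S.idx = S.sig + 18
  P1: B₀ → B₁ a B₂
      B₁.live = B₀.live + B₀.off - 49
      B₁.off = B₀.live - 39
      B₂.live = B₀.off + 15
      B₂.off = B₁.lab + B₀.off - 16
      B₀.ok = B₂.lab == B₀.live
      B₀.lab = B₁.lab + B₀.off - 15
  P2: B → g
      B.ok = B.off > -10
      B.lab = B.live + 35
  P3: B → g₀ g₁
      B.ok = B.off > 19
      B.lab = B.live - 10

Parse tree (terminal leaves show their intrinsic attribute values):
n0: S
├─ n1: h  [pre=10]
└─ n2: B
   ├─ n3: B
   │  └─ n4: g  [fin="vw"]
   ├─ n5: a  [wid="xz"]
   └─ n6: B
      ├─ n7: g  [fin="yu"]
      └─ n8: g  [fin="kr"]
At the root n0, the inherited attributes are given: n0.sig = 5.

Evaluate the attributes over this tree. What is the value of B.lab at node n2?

21

1. n0.sig = 5  [given at root]
2. n1.pre = 10  [terminal]
3. n2.live = 30  [S.sig * -1 + 35]
4. n2.off = 10  [h.pre * -1 + 20]
5. n3.live = -9  [B₀.live + B₀.off - 49]
6. n3.off = -9  [B₀.live - 39]
7. n4.fin = "vw"  [terminal]
8. n3.ok = true  [B.off > -10]
9. n3.lab = 26  [B.live + 35]
10. n5.wid = "xz"  [terminal]
11. n6.live = 25  [B₀.off + 15]
12. n6.off = 20  [B₁.lab + B₀.off - 16]
13. n7.fin = "yu"  [terminal]
14. n8.fin = "kr"  [terminal]
15. n6.ok = true  [B.off > 19]
16. n6.lab = 15  [B.live - 10]
17. n2.ok = false  [B₂.lab == B₀.live]
18. n2.lab = 21  [B₁.lab + B₀.off - 15]
19. n0.idx = 23  [S.sig + 18]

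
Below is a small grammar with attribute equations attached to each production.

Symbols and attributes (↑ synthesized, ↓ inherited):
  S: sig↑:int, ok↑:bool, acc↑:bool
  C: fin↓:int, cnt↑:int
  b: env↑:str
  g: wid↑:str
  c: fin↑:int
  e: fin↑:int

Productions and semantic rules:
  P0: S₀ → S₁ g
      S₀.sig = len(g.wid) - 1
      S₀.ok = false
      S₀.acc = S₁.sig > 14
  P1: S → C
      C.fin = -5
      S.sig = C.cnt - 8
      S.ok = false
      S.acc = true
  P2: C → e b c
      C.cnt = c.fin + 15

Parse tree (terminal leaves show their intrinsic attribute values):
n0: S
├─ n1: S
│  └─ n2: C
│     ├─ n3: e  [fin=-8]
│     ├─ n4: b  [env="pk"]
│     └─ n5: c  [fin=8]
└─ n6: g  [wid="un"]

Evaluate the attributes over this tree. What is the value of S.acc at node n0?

1. n2.fin = -5  [-5]
2. n3.fin = -8  [terminal]
3. n4.env = "pk"  [terminal]
4. n5.fin = 8  [terminal]
5. n2.cnt = 23  [c.fin + 15]
6. n1.sig = 15  [C.cnt - 8]
7. n1.ok = false  [false]
8. n1.acc = true  [true]
9. n6.wid = "un"  [terminal]
10. n0.sig = 1  [len(g.wid) - 1]
11. n0.ok = false  [false]
12. n0.acc = true  [S₁.sig > 14]

true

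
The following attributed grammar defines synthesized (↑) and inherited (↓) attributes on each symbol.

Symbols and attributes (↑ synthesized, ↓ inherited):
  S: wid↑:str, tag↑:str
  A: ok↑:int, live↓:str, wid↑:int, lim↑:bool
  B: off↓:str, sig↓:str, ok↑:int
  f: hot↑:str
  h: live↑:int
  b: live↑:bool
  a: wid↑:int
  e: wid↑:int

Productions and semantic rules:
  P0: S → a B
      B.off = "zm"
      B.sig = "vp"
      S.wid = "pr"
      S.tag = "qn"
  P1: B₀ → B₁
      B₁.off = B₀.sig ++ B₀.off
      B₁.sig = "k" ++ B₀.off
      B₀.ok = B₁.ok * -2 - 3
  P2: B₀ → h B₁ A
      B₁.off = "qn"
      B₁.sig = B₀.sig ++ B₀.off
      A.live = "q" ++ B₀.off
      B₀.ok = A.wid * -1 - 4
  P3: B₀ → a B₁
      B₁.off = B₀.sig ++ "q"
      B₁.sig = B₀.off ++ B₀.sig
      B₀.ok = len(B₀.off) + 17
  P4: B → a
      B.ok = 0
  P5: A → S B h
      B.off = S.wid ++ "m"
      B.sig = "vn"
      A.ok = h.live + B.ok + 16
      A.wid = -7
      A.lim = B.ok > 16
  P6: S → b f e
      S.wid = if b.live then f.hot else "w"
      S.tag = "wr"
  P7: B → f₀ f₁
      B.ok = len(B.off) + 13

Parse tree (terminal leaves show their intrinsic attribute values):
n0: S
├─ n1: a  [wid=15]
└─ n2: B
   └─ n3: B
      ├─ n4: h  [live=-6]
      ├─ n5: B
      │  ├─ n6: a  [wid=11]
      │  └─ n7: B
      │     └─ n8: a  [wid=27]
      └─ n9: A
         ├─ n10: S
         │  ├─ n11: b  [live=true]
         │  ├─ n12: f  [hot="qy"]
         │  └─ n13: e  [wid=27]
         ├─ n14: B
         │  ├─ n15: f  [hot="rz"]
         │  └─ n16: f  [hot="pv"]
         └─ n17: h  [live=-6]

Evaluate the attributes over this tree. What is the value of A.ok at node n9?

1. n1.wid = 15  [terminal]
2. n2.off = "zm"  ["zm"]
3. n2.sig = "vp"  ["vp"]
4. n3.off = "vpzm"  [B₀.sig ++ B₀.off]
5. n3.sig = "kzm"  ["k" ++ B₀.off]
6. n4.live = -6  [terminal]
7. n5.off = "qn"  ["qn"]
8. n5.sig = "kzmvpzm"  [B₀.sig ++ B₀.off]
9. n6.wid = 11  [terminal]
10. n7.off = "kzmvpzmq"  [B₀.sig ++ "q"]
11. n7.sig = "qnkzmvpzm"  [B₀.off ++ B₀.sig]
12. n8.wid = 27  [terminal]
13. n7.ok = 0  [0]
14. n5.ok = 19  [len(B₀.off) + 17]
15. n9.live = "qvpzm"  ["q" ++ B₀.off]
16. n11.live = true  [terminal]
17. n12.hot = "qy"  [terminal]
18. n13.wid = 27  [terminal]
19. n10.wid = "qy"  [if b.live then f.hot else "w"]
20. n10.tag = "wr"  ["wr"]
21. n14.off = "qym"  [S.wid ++ "m"]
22. n14.sig = "vn"  ["vn"]
23. n15.hot = "rz"  [terminal]
24. n16.hot = "pv"  [terminal]
25. n14.ok = 16  [len(B.off) + 13]
26. n17.live = -6  [terminal]
27. n9.ok = 26  [h.live + B.ok + 16]
28. n9.wid = -7  [-7]
29. n9.lim = false  [B.ok > 16]
30. n3.ok = 3  [A.wid * -1 - 4]
31. n2.ok = -9  [B₁.ok * -2 - 3]
32. n0.wid = "pr"  ["pr"]
33. n0.tag = "qn"  ["qn"]

26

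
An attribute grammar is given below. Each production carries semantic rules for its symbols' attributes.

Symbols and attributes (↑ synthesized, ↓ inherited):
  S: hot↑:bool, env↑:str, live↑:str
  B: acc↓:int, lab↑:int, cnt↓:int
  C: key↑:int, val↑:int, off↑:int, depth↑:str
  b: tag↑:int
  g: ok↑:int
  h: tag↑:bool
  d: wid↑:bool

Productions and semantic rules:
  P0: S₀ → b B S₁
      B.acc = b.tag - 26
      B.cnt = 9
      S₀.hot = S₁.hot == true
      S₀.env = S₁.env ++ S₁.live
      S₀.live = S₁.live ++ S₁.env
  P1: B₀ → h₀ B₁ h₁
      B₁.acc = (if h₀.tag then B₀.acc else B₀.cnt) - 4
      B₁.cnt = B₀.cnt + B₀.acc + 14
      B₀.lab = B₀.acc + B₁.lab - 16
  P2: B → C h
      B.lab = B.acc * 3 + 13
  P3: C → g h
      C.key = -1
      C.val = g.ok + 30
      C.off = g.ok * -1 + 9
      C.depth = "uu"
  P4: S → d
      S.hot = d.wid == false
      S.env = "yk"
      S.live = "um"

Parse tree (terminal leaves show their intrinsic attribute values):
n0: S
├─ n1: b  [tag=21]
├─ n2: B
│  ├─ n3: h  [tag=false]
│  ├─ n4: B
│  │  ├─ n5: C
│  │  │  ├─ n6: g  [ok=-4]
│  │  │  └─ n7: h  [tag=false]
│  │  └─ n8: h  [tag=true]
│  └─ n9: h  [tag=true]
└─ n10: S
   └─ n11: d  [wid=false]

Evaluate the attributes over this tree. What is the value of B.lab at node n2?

7

1. n1.tag = 21  [terminal]
2. n2.acc = -5  [b.tag - 26]
3. n2.cnt = 9  [9]
4. n3.tag = false  [terminal]
5. n4.acc = 5  [(if h₀.tag then B₀.acc else B₀.cnt) - 4]
6. n4.cnt = 18  [B₀.cnt + B₀.acc + 14]
7. n6.ok = -4  [terminal]
8. n7.tag = false  [terminal]
9. n5.key = -1  [-1]
10. n5.val = 26  [g.ok + 30]
11. n5.off = 13  [g.ok * -1 + 9]
12. n5.depth = "uu"  ["uu"]
13. n8.tag = true  [terminal]
14. n4.lab = 28  [B.acc * 3 + 13]
15. n9.tag = true  [terminal]
16. n2.lab = 7  [B₀.acc + B₁.lab - 16]
17. n11.wid = false  [terminal]
18. n10.hot = true  [d.wid == false]
19. n10.env = "yk"  ["yk"]
20. n10.live = "um"  ["um"]
21. n0.hot = true  [S₁.hot == true]
22. n0.env = "ykum"  [S₁.env ++ S₁.live]
23. n0.live = "umyk"  [S₁.live ++ S₁.env]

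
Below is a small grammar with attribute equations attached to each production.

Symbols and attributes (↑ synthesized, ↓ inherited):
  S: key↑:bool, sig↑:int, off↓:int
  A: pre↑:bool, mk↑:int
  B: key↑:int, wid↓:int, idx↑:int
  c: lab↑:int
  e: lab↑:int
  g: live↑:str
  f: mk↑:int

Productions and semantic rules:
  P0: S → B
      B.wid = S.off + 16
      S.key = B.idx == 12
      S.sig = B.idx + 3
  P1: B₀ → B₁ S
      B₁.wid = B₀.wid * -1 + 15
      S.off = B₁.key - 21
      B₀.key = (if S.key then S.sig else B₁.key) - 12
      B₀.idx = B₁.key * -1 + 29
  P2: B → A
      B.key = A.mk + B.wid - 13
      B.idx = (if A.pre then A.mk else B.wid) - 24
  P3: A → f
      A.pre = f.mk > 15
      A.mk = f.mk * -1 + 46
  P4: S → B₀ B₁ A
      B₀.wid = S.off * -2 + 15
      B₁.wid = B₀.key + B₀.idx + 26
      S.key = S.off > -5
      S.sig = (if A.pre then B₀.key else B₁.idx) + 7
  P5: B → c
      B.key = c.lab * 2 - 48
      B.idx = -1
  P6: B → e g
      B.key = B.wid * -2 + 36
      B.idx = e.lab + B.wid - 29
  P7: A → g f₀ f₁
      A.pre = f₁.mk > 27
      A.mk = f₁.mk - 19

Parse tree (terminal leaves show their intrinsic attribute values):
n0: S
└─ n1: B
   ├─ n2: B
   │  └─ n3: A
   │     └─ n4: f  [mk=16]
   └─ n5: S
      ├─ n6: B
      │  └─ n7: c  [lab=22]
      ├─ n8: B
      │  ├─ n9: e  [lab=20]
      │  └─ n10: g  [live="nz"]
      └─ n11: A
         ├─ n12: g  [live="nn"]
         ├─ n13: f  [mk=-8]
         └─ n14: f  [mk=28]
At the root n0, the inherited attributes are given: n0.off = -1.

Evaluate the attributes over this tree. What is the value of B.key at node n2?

17

1. n0.off = -1  [given at root]
2. n1.wid = 15  [S.off + 16]
3. n2.wid = 0  [B₀.wid * -1 + 15]
4. n4.mk = 16  [terminal]
5. n3.pre = true  [f.mk > 15]
6. n3.mk = 30  [f.mk * -1 + 46]
7. n2.key = 17  [A.mk + B.wid - 13]
8. n2.idx = 6  [(if A.pre then A.mk else B.wid) - 24]
9. n5.off = -4  [B₁.key - 21]
10. n6.wid = 23  [S.off * -2 + 15]
11. n7.lab = 22  [terminal]
12. n6.key = -4  [c.lab * 2 - 48]
13. n6.idx = -1  [-1]
14. n8.wid = 21  [B₀.key + B₀.idx + 26]
15. n9.lab = 20  [terminal]
16. n10.live = "nz"  [terminal]
17. n8.key = -6  [B.wid * -2 + 36]
18. n8.idx = 12  [e.lab + B.wid - 29]
19. n12.live = "nn"  [terminal]
20. n13.mk = -8  [terminal]
21. n14.mk = 28  [terminal]
22. n11.pre = true  [f₁.mk > 27]
23. n11.mk = 9  [f₁.mk - 19]
24. n5.key = true  [S.off > -5]
25. n5.sig = 3  [(if A.pre then B₀.key else B₁.idx) + 7]
26. n1.key = -9  [(if S.key then S.sig else B₁.key) - 12]
27. n1.idx = 12  [B₁.key * -1 + 29]
28. n0.key = true  [B.idx == 12]
29. n0.sig = 15  [B.idx + 3]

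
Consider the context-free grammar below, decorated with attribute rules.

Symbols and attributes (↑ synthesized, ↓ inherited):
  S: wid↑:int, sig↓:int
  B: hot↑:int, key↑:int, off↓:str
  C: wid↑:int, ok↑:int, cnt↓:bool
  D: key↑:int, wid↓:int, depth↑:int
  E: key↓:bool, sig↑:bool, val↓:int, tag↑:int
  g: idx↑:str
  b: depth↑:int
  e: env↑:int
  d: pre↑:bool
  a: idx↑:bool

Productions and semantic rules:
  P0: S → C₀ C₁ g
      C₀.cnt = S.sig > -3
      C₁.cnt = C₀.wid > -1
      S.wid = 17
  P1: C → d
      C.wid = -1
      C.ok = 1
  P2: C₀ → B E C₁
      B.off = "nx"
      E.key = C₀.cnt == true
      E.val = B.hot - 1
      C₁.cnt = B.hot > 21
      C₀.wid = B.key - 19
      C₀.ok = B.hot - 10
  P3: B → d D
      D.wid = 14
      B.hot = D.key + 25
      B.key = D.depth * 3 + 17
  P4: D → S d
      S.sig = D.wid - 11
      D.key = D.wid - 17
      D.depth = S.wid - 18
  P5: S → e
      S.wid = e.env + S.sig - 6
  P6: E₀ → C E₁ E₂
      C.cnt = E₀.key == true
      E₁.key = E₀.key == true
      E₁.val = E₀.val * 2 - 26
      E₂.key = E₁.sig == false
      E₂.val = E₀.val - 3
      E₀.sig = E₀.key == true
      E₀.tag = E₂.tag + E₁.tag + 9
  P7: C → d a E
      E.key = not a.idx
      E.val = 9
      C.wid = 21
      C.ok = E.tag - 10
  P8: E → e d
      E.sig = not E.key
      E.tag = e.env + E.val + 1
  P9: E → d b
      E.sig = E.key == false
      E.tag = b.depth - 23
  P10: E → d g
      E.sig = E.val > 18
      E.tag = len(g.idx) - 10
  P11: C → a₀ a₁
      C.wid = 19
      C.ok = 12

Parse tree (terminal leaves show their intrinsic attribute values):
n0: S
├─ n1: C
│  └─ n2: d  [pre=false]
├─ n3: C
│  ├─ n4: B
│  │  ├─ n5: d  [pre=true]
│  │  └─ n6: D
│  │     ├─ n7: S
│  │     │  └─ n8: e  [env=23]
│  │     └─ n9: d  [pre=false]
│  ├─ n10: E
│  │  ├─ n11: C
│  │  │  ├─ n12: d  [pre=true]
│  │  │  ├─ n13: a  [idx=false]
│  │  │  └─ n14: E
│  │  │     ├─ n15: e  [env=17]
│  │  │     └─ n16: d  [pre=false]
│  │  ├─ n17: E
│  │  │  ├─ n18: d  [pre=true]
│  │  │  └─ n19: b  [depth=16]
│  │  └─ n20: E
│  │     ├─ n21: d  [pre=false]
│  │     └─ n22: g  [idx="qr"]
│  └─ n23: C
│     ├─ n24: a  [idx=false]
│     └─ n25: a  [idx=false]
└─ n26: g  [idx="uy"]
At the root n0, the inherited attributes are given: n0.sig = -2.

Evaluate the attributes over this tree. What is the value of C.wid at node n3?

1. n0.sig = -2  [given at root]
2. n1.cnt = true  [S.sig > -3]
3. n2.pre = false  [terminal]
4. n1.wid = -1  [-1]
5. n1.ok = 1  [1]
6. n3.cnt = false  [C₀.wid > -1]
7. n4.off = "nx"  ["nx"]
8. n5.pre = true  [terminal]
9. n6.wid = 14  [14]
10. n7.sig = 3  [D.wid - 11]
11. n8.env = 23  [terminal]
12. n7.wid = 20  [e.env + S.sig - 6]
13. n9.pre = false  [terminal]
14. n6.key = -3  [D.wid - 17]
15. n6.depth = 2  [S.wid - 18]
16. n4.hot = 22  [D.key + 25]
17. n4.key = 23  [D.depth * 3 + 17]
18. n10.key = false  [C₀.cnt == true]
19. n10.val = 21  [B.hot - 1]
20. n11.cnt = false  [E₀.key == true]
21. n12.pre = true  [terminal]
22. n13.idx = false  [terminal]
23. n14.key = true  [not a.idx]
24. n14.val = 9  [9]
25. n15.env = 17  [terminal]
26. n16.pre = false  [terminal]
27. n14.sig = false  [not E.key]
28. n14.tag = 27  [e.env + E.val + 1]
29. n11.wid = 21  [21]
30. n11.ok = 17  [E.tag - 10]
31. n17.key = false  [E₀.key == true]
32. n17.val = 16  [E₀.val * 2 - 26]
33. n18.pre = true  [terminal]
34. n19.depth = 16  [terminal]
35. n17.sig = true  [E.key == false]
36. n17.tag = -7  [b.depth - 23]
37. n20.key = false  [E₁.sig == false]
38. n20.val = 18  [E₀.val - 3]
39. n21.pre = false  [terminal]
40. n22.idx = "qr"  [terminal]
41. n20.sig = false  [E.val > 18]
42. n20.tag = -8  [len(g.idx) - 10]
43. n10.sig = false  [E₀.key == true]
44. n10.tag = -6  [E₂.tag + E₁.tag + 9]
45. n23.cnt = true  [B.hot > 21]
46. n24.idx = false  [terminal]
47. n25.idx = false  [terminal]
48. n23.wid = 19  [19]
49. n23.ok = 12  [12]
50. n3.wid = 4  [B.key - 19]
51. n3.ok = 12  [B.hot - 10]
52. n26.idx = "uy"  [terminal]
53. n0.wid = 17  [17]

4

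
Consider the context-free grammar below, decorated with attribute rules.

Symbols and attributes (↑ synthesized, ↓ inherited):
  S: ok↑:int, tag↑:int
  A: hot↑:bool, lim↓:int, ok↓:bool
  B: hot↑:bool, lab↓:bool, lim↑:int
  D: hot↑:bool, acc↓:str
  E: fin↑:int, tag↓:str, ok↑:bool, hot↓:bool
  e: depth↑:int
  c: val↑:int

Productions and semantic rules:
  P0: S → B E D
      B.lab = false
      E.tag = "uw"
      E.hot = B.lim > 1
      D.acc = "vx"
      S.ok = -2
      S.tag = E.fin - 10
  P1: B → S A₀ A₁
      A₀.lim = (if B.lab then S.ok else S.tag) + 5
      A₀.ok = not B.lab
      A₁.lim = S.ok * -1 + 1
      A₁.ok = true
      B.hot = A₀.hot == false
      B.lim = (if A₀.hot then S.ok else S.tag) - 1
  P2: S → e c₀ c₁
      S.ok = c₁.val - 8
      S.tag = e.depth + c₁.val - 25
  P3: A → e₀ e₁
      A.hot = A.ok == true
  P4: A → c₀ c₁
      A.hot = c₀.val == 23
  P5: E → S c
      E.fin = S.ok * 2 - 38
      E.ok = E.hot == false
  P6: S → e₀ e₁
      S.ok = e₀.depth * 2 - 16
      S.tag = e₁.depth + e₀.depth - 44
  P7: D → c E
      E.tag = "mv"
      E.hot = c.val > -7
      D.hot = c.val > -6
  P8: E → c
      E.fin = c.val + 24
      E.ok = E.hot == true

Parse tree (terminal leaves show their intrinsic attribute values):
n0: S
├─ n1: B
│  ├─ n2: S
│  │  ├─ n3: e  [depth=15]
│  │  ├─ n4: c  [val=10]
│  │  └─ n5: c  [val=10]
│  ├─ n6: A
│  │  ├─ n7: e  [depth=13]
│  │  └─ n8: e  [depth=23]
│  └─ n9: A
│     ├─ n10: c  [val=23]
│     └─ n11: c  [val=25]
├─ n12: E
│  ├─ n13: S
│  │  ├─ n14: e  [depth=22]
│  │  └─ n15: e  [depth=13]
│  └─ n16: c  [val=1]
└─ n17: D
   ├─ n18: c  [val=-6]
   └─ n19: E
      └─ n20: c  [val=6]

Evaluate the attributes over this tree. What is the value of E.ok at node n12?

1. n1.lab = false  [false]
2. n3.depth = 15  [terminal]
3. n4.val = 10  [terminal]
4. n5.val = 10  [terminal]
5. n2.ok = 2  [c₁.val - 8]
6. n2.tag = 0  [e.depth + c₁.val - 25]
7. n6.lim = 5  [(if B.lab then S.ok else S.tag) + 5]
8. n6.ok = true  [not B.lab]
9. n7.depth = 13  [terminal]
10. n8.depth = 23  [terminal]
11. n6.hot = true  [A.ok == true]
12. n9.lim = -1  [S.ok * -1 + 1]
13. n9.ok = true  [true]
14. n10.val = 23  [terminal]
15. n11.val = 25  [terminal]
16. n9.hot = true  [c₀.val == 23]
17. n1.hot = false  [A₀.hot == false]
18. n1.lim = 1  [(if A₀.hot then S.ok else S.tag) - 1]
19. n12.tag = "uw"  ["uw"]
20. n12.hot = false  [B.lim > 1]
21. n14.depth = 22  [terminal]
22. n15.depth = 13  [terminal]
23. n13.ok = 28  [e₀.depth * 2 - 16]
24. n13.tag = -9  [e₁.depth + e₀.depth - 44]
25. n16.val = 1  [terminal]
26. n12.fin = 18  [S.ok * 2 - 38]
27. n12.ok = true  [E.hot == false]
28. n17.acc = "vx"  ["vx"]
29. n18.val = -6  [terminal]
30. n19.tag = "mv"  ["mv"]
31. n19.hot = true  [c.val > -7]
32. n20.val = 6  [terminal]
33. n19.fin = 30  [c.val + 24]
34. n19.ok = true  [E.hot == true]
35. n17.hot = false  [c.val > -6]
36. n0.ok = -2  [-2]
37. n0.tag = 8  [E.fin - 10]

true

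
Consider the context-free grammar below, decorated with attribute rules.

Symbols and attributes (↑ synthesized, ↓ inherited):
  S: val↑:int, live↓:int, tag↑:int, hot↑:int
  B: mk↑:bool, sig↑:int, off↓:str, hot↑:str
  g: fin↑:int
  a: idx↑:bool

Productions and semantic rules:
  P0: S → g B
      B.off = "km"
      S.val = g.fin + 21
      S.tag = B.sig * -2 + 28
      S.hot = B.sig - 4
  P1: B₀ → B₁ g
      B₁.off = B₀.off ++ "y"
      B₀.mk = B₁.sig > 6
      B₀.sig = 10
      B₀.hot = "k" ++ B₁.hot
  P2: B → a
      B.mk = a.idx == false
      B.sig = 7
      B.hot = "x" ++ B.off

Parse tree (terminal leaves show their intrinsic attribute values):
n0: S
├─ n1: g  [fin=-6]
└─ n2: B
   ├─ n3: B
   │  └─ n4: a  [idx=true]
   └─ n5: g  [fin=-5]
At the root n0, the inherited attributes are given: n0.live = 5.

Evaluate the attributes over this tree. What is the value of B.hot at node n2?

"kxkmy"

1. n0.live = 5  [given at root]
2. n1.fin = -6  [terminal]
3. n2.off = "km"  ["km"]
4. n3.off = "kmy"  [B₀.off ++ "y"]
5. n4.idx = true  [terminal]
6. n3.mk = false  [a.idx == false]
7. n3.sig = 7  [7]
8. n3.hot = "xkmy"  ["x" ++ B.off]
9. n5.fin = -5  [terminal]
10. n2.mk = true  [B₁.sig > 6]
11. n2.sig = 10  [10]
12. n2.hot = "kxkmy"  ["k" ++ B₁.hot]
13. n0.val = 15  [g.fin + 21]
14. n0.tag = 8  [B.sig * -2 + 28]
15. n0.hot = 6  [B.sig - 4]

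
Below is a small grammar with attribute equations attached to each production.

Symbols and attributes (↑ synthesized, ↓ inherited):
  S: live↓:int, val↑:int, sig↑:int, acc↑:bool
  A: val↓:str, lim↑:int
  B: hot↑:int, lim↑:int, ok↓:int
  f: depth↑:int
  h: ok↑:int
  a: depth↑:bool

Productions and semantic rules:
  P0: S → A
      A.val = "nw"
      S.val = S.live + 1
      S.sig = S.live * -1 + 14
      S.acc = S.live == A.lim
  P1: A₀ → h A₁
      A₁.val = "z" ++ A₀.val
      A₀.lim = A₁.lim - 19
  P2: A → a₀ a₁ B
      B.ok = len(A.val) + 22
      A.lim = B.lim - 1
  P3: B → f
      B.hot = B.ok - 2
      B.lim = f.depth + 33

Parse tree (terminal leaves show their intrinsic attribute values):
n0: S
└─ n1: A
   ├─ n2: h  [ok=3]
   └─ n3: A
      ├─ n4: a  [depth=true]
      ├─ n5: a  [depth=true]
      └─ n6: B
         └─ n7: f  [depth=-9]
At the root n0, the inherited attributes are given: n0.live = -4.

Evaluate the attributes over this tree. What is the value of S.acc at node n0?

false

1. n0.live = -4  [given at root]
2. n1.val = "nw"  ["nw"]
3. n2.ok = 3  [terminal]
4. n3.val = "znw"  ["z" ++ A₀.val]
5. n4.depth = true  [terminal]
6. n5.depth = true  [terminal]
7. n6.ok = 25  [len(A.val) + 22]
8. n7.depth = -9  [terminal]
9. n6.hot = 23  [B.ok - 2]
10. n6.lim = 24  [f.depth + 33]
11. n3.lim = 23  [B.lim - 1]
12. n1.lim = 4  [A₁.lim - 19]
13. n0.val = -3  [S.live + 1]
14. n0.sig = 18  [S.live * -1 + 14]
15. n0.acc = false  [S.live == A.lim]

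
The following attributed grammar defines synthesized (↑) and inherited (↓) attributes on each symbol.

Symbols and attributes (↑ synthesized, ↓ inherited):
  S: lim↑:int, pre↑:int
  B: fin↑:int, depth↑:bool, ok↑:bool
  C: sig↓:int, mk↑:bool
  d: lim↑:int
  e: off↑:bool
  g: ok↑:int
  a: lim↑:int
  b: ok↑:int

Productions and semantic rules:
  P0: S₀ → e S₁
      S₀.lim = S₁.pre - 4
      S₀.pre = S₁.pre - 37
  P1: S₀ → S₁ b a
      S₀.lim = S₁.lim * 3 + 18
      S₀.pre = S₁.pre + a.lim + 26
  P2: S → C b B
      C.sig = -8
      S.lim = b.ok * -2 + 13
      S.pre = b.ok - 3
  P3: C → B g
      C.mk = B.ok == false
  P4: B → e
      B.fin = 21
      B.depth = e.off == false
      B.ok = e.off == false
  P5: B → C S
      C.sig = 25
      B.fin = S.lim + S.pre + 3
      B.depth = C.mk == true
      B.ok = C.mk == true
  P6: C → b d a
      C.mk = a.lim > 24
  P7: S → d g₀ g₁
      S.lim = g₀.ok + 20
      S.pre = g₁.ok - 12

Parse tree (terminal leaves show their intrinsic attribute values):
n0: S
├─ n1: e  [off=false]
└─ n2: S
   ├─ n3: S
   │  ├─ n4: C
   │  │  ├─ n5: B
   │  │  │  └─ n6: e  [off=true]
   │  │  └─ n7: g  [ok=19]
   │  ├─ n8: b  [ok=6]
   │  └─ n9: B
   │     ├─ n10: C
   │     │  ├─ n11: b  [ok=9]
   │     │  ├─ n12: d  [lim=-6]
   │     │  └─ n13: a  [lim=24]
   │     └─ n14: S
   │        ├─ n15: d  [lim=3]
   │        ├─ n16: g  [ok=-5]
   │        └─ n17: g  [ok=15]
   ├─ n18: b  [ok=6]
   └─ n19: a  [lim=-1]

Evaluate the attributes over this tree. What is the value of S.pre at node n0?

-9

1. n1.off = false  [terminal]
2. n4.sig = -8  [-8]
3. n6.off = true  [terminal]
4. n5.fin = 21  [21]
5. n5.depth = false  [e.off == false]
6. n5.ok = false  [e.off == false]
7. n7.ok = 19  [terminal]
8. n4.mk = true  [B.ok == false]
9. n8.ok = 6  [terminal]
10. n10.sig = 25  [25]
11. n11.ok = 9  [terminal]
12. n12.lim = -6  [terminal]
13. n13.lim = 24  [terminal]
14. n10.mk = false  [a.lim > 24]
15. n15.lim = 3  [terminal]
16. n16.ok = -5  [terminal]
17. n17.ok = 15  [terminal]
18. n14.lim = 15  [g₀.ok + 20]
19. n14.pre = 3  [g₁.ok - 12]
20. n9.fin = 21  [S.lim + S.pre + 3]
21. n9.depth = false  [C.mk == true]
22. n9.ok = false  [C.mk == true]
23. n3.lim = 1  [b.ok * -2 + 13]
24. n3.pre = 3  [b.ok - 3]
25. n18.ok = 6  [terminal]
26. n19.lim = -1  [terminal]
27. n2.lim = 21  [S₁.lim * 3 + 18]
28. n2.pre = 28  [S₁.pre + a.lim + 26]
29. n0.lim = 24  [S₁.pre - 4]
30. n0.pre = -9  [S₁.pre - 37]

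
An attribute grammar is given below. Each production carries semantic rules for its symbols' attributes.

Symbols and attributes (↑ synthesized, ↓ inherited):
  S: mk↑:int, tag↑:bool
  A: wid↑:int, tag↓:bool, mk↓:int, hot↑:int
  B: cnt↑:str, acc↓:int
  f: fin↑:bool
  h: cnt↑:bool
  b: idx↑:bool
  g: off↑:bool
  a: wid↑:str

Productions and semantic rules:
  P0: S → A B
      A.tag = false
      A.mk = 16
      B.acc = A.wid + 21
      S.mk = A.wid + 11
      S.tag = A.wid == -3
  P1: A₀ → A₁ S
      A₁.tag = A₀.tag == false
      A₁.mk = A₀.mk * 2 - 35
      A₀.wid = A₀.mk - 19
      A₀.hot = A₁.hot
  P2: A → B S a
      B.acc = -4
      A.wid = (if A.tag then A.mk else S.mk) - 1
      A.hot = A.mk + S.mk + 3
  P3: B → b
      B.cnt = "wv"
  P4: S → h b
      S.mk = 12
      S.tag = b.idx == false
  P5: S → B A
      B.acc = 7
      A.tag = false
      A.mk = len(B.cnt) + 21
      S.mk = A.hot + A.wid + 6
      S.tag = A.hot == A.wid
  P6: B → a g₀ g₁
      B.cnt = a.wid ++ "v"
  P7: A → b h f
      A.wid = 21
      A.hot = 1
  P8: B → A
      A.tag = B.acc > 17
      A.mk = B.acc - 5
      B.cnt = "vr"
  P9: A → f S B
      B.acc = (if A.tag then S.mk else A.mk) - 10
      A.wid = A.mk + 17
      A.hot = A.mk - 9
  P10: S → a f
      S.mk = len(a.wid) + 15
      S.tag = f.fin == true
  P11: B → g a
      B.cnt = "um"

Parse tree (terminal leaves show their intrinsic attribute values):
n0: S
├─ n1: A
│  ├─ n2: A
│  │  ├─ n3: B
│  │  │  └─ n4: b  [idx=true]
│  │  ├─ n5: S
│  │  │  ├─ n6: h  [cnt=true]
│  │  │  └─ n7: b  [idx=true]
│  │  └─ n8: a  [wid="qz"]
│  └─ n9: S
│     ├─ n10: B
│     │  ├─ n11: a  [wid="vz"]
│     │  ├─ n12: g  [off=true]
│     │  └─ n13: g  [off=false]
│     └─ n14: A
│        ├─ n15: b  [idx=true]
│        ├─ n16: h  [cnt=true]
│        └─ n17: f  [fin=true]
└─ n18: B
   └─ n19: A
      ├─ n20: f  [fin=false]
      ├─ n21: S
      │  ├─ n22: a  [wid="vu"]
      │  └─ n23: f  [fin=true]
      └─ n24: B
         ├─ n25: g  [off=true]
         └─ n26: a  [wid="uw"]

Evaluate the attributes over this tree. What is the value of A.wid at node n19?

1. n1.tag = false  [false]
2. n1.mk = 16  [16]
3. n2.tag = true  [A₀.tag == false]
4. n2.mk = -3  [A₀.mk * 2 - 35]
5. n3.acc = -4  [-4]
6. n4.idx = true  [terminal]
7. n3.cnt = "wv"  ["wv"]
8. n6.cnt = true  [terminal]
9. n7.idx = true  [terminal]
10. n5.mk = 12  [12]
11. n5.tag = false  [b.idx == false]
12. n8.wid = "qz"  [terminal]
13. n2.wid = -4  [(if A.tag then A.mk else S.mk) - 1]
14. n2.hot = 12  [A.mk + S.mk + 3]
15. n10.acc = 7  [7]
16. n11.wid = "vz"  [terminal]
17. n12.off = true  [terminal]
18. n13.off = false  [terminal]
19. n10.cnt = "vzv"  [a.wid ++ "v"]
20. n14.tag = false  [false]
21. n14.mk = 24  [len(B.cnt) + 21]
22. n15.idx = true  [terminal]
23. n16.cnt = true  [terminal]
24. n17.fin = true  [terminal]
25. n14.wid = 21  [21]
26. n14.hot = 1  [1]
27. n9.mk = 28  [A.hot + A.wid + 6]
28. n9.tag = false  [A.hot == A.wid]
29. n1.wid = -3  [A₀.mk - 19]
30. n1.hot = 12  [A₁.hot]
31. n18.acc = 18  [A.wid + 21]
32. n19.tag = true  [B.acc > 17]
33. n19.mk = 13  [B.acc - 5]
34. n20.fin = false  [terminal]
35. n22.wid = "vu"  [terminal]
36. n23.fin = true  [terminal]
37. n21.mk = 17  [len(a.wid) + 15]
38. n21.tag = true  [f.fin == true]
39. n24.acc = 7  [(if A.tag then S.mk else A.mk) - 10]
40. n25.off = true  [terminal]
41. n26.wid = "uw"  [terminal]
42. n24.cnt = "um"  ["um"]
43. n19.wid = 30  [A.mk + 17]
44. n19.hot = 4  [A.mk - 9]
45. n18.cnt = "vr"  ["vr"]
46. n0.mk = 8  [A.wid + 11]
47. n0.tag = true  [A.wid == -3]

30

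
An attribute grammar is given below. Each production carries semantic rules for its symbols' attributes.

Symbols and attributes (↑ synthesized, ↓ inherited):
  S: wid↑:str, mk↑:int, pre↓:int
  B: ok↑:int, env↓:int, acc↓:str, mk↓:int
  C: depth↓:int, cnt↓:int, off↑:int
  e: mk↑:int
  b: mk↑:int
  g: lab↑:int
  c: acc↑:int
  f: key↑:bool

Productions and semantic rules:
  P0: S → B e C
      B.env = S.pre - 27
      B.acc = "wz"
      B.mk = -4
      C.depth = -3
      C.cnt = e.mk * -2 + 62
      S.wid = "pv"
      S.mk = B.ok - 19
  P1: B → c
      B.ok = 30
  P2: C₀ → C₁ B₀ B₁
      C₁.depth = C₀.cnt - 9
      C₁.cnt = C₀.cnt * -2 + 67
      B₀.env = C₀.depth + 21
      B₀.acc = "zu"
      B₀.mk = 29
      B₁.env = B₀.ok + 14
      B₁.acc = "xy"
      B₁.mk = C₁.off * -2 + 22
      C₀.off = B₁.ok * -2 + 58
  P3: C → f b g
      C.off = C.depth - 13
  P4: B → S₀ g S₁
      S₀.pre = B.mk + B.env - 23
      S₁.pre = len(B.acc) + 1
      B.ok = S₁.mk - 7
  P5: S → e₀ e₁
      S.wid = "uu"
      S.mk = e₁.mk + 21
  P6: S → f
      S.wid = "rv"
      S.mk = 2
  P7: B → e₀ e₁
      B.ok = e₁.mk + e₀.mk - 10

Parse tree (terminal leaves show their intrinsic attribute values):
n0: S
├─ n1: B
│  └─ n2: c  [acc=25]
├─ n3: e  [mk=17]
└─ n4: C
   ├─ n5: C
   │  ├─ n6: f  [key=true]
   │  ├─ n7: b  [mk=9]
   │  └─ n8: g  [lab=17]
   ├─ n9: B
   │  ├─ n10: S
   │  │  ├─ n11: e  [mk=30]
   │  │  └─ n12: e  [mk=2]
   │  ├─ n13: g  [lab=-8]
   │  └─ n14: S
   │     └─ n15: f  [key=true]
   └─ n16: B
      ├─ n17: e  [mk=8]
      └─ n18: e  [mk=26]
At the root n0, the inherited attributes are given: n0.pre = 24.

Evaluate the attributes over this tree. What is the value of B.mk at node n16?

1. n0.pre = 24  [given at root]
2. n1.env = -3  [S.pre - 27]
3. n1.acc = "wz"  ["wz"]
4. n1.mk = -4  [-4]
5. n2.acc = 25  [terminal]
6. n1.ok = 30  [30]
7. n3.mk = 17  [terminal]
8. n4.depth = -3  [-3]
9. n4.cnt = 28  [e.mk * -2 + 62]
10. n5.depth = 19  [C₀.cnt - 9]
11. n5.cnt = 11  [C₀.cnt * -2 + 67]
12. n6.key = true  [terminal]
13. n7.mk = 9  [terminal]
14. n8.lab = 17  [terminal]
15. n5.off = 6  [C.depth - 13]
16. n9.env = 18  [C₀.depth + 21]
17. n9.acc = "zu"  ["zu"]
18. n9.mk = 29  [29]
19. n10.pre = 24  [B.mk + B.env - 23]
20. n11.mk = 30  [terminal]
21. n12.mk = 2  [terminal]
22. n10.wid = "uu"  ["uu"]
23. n10.mk = 23  [e₁.mk + 21]
24. n13.lab = -8  [terminal]
25. n14.pre = 3  [len(B.acc) + 1]
26. n15.key = true  [terminal]
27. n14.wid = "rv"  ["rv"]
28. n14.mk = 2  [2]
29. n9.ok = -5  [S₁.mk - 7]
30. n16.env = 9  [B₀.ok + 14]
31. n16.acc = "xy"  ["xy"]
32. n16.mk = 10  [C₁.off * -2 + 22]
33. n17.mk = 8  [terminal]
34. n18.mk = 26  [terminal]
35. n16.ok = 24  [e₁.mk + e₀.mk - 10]
36. n4.off = 10  [B₁.ok * -2 + 58]
37. n0.wid = "pv"  ["pv"]
38. n0.mk = 11  [B.ok - 19]

10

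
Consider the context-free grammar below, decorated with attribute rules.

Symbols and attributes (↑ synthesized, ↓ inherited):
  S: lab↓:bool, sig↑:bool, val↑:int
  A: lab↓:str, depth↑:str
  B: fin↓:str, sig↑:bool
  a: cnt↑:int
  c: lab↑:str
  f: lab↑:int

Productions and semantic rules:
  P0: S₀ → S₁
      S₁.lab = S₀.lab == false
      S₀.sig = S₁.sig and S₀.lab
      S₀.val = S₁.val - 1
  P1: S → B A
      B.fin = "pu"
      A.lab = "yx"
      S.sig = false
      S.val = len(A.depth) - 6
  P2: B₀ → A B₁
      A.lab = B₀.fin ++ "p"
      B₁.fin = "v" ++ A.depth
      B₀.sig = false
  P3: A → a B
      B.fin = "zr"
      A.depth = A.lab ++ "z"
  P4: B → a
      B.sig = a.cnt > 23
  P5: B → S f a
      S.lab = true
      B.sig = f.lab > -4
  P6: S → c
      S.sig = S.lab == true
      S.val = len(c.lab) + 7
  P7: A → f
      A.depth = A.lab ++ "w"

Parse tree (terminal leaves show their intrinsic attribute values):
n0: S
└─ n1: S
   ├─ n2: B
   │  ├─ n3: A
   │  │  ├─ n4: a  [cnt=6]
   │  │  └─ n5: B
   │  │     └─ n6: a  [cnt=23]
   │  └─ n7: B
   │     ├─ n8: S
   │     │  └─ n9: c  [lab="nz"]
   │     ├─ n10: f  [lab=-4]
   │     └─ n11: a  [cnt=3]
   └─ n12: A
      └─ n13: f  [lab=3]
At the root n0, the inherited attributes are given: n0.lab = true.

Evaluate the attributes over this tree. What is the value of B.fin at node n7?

1. n0.lab = true  [given at root]
2. n1.lab = false  [S₀.lab == false]
3. n2.fin = "pu"  ["pu"]
4. n3.lab = "pup"  [B₀.fin ++ "p"]
5. n4.cnt = 6  [terminal]
6. n5.fin = "zr"  ["zr"]
7. n6.cnt = 23  [terminal]
8. n5.sig = false  [a.cnt > 23]
9. n3.depth = "pupz"  [A.lab ++ "z"]
10. n7.fin = "vpupz"  ["v" ++ A.depth]
11. n8.lab = true  [true]
12. n9.lab = "nz"  [terminal]
13. n8.sig = true  [S.lab == true]
14. n8.val = 9  [len(c.lab) + 7]
15. n10.lab = -4  [terminal]
16. n11.cnt = 3  [terminal]
17. n7.sig = false  [f.lab > -4]
18. n2.sig = false  [false]
19. n12.lab = "yx"  ["yx"]
20. n13.lab = 3  [terminal]
21. n12.depth = "yxw"  [A.lab ++ "w"]
22. n1.sig = false  [false]
23. n1.val = -3  [len(A.depth) - 6]
24. n0.sig = false  [S₁.sig and S₀.lab]
25. n0.val = -4  [S₁.val - 1]

"vpupz"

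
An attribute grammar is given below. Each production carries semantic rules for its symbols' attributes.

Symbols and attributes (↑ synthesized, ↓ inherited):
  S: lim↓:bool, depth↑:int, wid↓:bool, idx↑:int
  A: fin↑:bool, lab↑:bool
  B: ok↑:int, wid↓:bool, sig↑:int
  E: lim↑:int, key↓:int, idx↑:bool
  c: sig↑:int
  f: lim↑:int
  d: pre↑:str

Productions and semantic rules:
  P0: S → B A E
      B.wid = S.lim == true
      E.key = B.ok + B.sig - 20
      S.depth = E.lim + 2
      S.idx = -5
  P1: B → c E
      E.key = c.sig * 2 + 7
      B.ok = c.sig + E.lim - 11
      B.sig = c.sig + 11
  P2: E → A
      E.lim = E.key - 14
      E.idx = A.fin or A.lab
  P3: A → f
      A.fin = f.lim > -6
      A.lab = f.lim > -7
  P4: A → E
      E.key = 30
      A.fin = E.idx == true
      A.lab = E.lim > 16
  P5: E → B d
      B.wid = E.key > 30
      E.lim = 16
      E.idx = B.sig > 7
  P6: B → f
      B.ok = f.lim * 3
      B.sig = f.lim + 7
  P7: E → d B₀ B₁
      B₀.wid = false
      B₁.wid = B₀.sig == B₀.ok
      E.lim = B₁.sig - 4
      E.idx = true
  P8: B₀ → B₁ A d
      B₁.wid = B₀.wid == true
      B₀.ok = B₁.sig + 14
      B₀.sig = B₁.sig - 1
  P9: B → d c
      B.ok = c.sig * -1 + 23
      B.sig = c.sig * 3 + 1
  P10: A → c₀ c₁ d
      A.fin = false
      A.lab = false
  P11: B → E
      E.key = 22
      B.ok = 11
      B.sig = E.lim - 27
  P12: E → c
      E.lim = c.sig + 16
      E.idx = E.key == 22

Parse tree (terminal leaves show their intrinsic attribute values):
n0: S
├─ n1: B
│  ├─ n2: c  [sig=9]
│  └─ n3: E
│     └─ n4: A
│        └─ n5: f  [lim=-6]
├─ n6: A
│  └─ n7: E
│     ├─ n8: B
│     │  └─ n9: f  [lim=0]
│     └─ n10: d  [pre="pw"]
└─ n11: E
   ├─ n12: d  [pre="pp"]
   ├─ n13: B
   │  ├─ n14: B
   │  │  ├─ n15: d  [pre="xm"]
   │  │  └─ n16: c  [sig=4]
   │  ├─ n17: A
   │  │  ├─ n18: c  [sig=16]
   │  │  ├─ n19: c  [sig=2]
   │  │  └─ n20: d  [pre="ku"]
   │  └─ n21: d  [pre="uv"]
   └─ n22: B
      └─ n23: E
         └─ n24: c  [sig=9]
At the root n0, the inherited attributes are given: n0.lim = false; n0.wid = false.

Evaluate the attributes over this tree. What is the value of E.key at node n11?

1. n0.lim = false  [given at root]
2. n0.wid = false  [given at root]
3. n1.wid = false  [S.lim == true]
4. n2.sig = 9  [terminal]
5. n3.key = 25  [c.sig * 2 + 7]
6. n5.lim = -6  [terminal]
7. n4.fin = false  [f.lim > -6]
8. n4.lab = true  [f.lim > -7]
9. n3.lim = 11  [E.key - 14]
10. n3.idx = true  [A.fin or A.lab]
11. n1.ok = 9  [c.sig + E.lim - 11]
12. n1.sig = 20  [c.sig + 11]
13. n7.key = 30  [30]
14. n8.wid = false  [E.key > 30]
15. n9.lim = 0  [terminal]
16. n8.ok = 0  [f.lim * 3]
17. n8.sig = 7  [f.lim + 7]
18. n10.pre = "pw"  [terminal]
19. n7.lim = 16  [16]
20. n7.idx = false  [B.sig > 7]
21. n6.fin = false  [E.idx == true]
22. n6.lab = false  [E.lim > 16]
23. n11.key = 9  [B.ok + B.sig - 20]
24. n12.pre = "pp"  [terminal]
25. n13.wid = false  [false]
26. n14.wid = false  [B₀.wid == true]
27. n15.pre = "xm"  [terminal]
28. n16.sig = 4  [terminal]
29. n14.ok = 19  [c.sig * -1 + 23]
30. n14.sig = 13  [c.sig * 3 + 1]
31. n18.sig = 16  [terminal]
32. n19.sig = 2  [terminal]
33. n20.pre = "ku"  [terminal]
34. n17.fin = false  [false]
35. n17.lab = false  [false]
36. n21.pre = "uv"  [terminal]
37. n13.ok = 27  [B₁.sig + 14]
38. n13.sig = 12  [B₁.sig - 1]
39. n22.wid = false  [B₀.sig == B₀.ok]
40. n23.key = 22  [22]
41. n24.sig = 9  [terminal]
42. n23.lim = 25  [c.sig + 16]
43. n23.idx = true  [E.key == 22]
44. n22.ok = 11  [11]
45. n22.sig = -2  [E.lim - 27]
46. n11.lim = -6  [B₁.sig - 4]
47. n11.idx = true  [true]
48. n0.depth = -4  [E.lim + 2]
49. n0.idx = -5  [-5]

9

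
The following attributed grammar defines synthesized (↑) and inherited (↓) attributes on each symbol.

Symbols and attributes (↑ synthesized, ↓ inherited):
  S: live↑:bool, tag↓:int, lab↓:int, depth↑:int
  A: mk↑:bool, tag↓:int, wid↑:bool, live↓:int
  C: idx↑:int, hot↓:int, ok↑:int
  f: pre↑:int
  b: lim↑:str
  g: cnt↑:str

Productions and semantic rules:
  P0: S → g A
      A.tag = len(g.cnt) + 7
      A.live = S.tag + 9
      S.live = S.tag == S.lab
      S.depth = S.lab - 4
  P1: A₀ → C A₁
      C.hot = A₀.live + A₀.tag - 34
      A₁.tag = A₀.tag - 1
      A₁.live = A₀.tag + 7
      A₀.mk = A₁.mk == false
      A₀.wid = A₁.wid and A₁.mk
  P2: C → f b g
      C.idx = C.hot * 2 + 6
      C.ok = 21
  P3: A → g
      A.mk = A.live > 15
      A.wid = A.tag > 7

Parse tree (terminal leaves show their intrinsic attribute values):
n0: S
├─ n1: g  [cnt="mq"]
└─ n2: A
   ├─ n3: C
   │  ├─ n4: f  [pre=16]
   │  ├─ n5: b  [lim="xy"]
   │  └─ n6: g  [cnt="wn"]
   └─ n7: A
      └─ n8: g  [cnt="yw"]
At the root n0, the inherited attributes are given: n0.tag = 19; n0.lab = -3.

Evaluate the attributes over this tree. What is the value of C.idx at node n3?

12

1. n0.tag = 19  [given at root]
2. n0.lab = -3  [given at root]
3. n1.cnt = "mq"  [terminal]
4. n2.tag = 9  [len(g.cnt) + 7]
5. n2.live = 28  [S.tag + 9]
6. n3.hot = 3  [A₀.live + A₀.tag - 34]
7. n4.pre = 16  [terminal]
8. n5.lim = "xy"  [terminal]
9. n6.cnt = "wn"  [terminal]
10. n3.idx = 12  [C.hot * 2 + 6]
11. n3.ok = 21  [21]
12. n7.tag = 8  [A₀.tag - 1]
13. n7.live = 16  [A₀.tag + 7]
14. n8.cnt = "yw"  [terminal]
15. n7.mk = true  [A.live > 15]
16. n7.wid = true  [A.tag > 7]
17. n2.mk = false  [A₁.mk == false]
18. n2.wid = true  [A₁.wid and A₁.mk]
19. n0.live = false  [S.tag == S.lab]
20. n0.depth = -7  [S.lab - 4]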